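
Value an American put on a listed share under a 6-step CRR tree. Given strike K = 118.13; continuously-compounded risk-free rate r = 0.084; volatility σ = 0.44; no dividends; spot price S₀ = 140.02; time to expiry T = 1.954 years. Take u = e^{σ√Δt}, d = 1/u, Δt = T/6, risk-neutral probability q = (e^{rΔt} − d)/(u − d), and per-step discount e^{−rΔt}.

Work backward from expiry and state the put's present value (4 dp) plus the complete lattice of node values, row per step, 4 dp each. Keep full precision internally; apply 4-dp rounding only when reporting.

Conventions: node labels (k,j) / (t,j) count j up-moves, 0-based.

price = 14.8755
tree:
14.8755
23.3957 6.9236
35.6380 12.0839 1.9900
52.2063 20.5528 4.0275 0.0000
66.8448 33.6958 8.1513 0.0000 0.0000
78.2328 52.2063 16.4975 0.0000 0.0000 0.0000
87.0920 66.8448 33.3895 0.0000 0.0000 0.0000 0.0000

Δt=0.32567, u=1.28543, d=0.77795, q=0.49220, disc=e^(-rΔt)=0.97301
k=6 terminal: V=max(K-S,0) → 87.0920 66.8448 33.3895 0.0000 0.0000 0.0000 0.0000
k=5: j=0 S=39.8972 intr=78.2328 cont=75.0450 V=78.2328[EX]; j=1 S=65.9237 intr=52.2063 cont=49.0185 V=52.2063[EX]; j=2 S=108.9283 intr=9.2017 cont=16.4975 V=16.4975[hold]; j=3 S=179.9863 intr=0.0000 cont=0.0000 V=0.0000[hold]; j=4 S=297.3983 intr=0.0000 cont=0.0000 V=0.0000[hold]; j=5 S=491.4027 intr=0.0000 cont=0.0000 V=0.0000[hold]
k=4: j=0 S=51.2852 intr=66.8448 cont=63.6570 V=66.8448[EX]; j=1 S=84.7405 intr=33.3895 cont=33.6958 V=33.6958[hold]; j=2 S=140.0200 intr=0.0000 cont=8.1513 V=8.1513[hold]; j=3 S=231.3604 intr=0.0000 cont=0.0000 V=0.0000[hold]; j=4 S=382.2857 intr=0.0000 cont=0.0000 V=0.0000[hold]
k=3: j=0 S=65.9237 intr=52.2063 cont=49.1653 V=52.2063[EX]; j=1 S=108.9283 intr=9.2017 cont=20.5528 V=20.5528[hold]; j=2 S=179.9863 intr=0.0000 cont=4.0275 V=4.0275[hold]; j=3 S=297.3983 intr=0.0000 cont=0.0000 V=0.0000[hold]
k=2: j=0 S=84.7405 intr=33.3895 cont=35.6380 V=35.6380[hold]; j=1 S=140.0200 intr=0.0000 cont=12.0839 V=12.0839[hold]; j=2 S=231.3604 intr=0.0000 cont=1.9900 V=1.9900[hold]
k=1: j=0 S=108.9283 intr=9.2017 cont=23.3957 V=23.3957[hold]; j=1 S=179.9863 intr=0.0000 cont=6.9236 V=6.9236[hold]
k=0: j=0 S=140.0200 intr=0.0000 cont=14.8755 V=14.8755[hold]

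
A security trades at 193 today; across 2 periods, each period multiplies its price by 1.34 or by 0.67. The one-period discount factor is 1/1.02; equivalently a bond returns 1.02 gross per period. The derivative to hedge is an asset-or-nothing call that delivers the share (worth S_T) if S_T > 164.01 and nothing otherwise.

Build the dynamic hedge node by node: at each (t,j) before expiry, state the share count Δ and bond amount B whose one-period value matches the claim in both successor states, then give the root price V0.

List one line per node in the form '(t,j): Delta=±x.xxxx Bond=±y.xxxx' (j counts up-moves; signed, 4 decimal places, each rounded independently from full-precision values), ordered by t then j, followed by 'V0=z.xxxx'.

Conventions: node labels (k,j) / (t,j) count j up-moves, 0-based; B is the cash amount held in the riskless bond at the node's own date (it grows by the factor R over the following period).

Arbitrage-free pricing uses the up-move probability p* = (R−d)/(u−d) = 0.5224, discounting each step at R = 1.02.
Terminal payoffs: V(2,0)=0.0000, V(2,1)=173.2754, V(2,2)=346.5508
Node (1,0) S=129.3100: V=(p*·173.2754+(1−p*)·0.0000)/1.02=88.7422; Δ=(173.2754−0.0000)/(173.2754−86.6377)=2.0000; B=V−Δ·S=-169.8778
Node (1,1) S=258.6200: V=(p*·346.5508+(1−p*)·173.2754)/1.02=258.6200; Δ=(346.5508−173.2754)/(346.5508−173.2754)=1.0000; B=V−Δ·S=0.0000
Node (0,0) S=193.0000: V=(p*·258.6200+(1−p*)·88.7422)/1.02=174.0042; Δ=(258.6200−88.7422)/(258.6200−129.3100)=1.3137; B=V−Δ·S=-79.5448
Check: Δ(0,0)·S0 + B(0,0) = 174.0042 = V0.

(0,0): Delta=1.3137 Bond=-79.5448
(1,0): Delta=2.0000 Bond=-169.8778
(1,1): Delta=1.0000 Bond=0.0000
V0=174.0042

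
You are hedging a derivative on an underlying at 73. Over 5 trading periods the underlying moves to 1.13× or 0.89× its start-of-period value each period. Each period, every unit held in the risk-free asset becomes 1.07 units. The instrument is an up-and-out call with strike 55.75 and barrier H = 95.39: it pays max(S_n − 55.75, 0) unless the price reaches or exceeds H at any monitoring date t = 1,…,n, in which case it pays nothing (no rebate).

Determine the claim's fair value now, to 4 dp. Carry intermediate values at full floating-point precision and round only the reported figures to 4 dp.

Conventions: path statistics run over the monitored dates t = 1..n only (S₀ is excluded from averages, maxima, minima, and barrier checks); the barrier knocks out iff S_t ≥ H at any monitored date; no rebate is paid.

price = 5.3082

Set p* = 0.7500 (from d < R < u); the path-dependent value is the discounted p*-expectation over all price paths.
Enumerate all 2^5 = 32 price paths (U = up ×1.13, D = down ×0.89); each path with k up-moves has probability p*^k·(1−p*)^(5−k).
DDDDD: M=64.9700, payoff=0.0000, prob=0.000977
UDDDD: M=82.4900, payoff=0.0000, prob=0.002930
DUDDD: M=73.4161, payoff=0.0000, prob=0.002930
UUDDD: M=93.2137, payoff=9.9628, prob=0.008789
DDUDD: M=65.3403, payoff=0.0000, prob=0.002930
UDUDD: M=82.9602, payoff=9.9628, prob=0.008789
DUUDD: M=82.9602, payoff=9.9628, prob=0.008789
UUUDD: M=105.3315, payoff=0.0000, prob=0.026367
DDDUD: M=64.9700, payoff=0.0000, prob=0.002930
UDDUD: M=82.4900, payoff=9.9628, prob=0.008789
DUDUD: M=73.8346, payoff=9.9628, prob=0.008789
UUDUD: M=93.7450, payoff=27.6831, prob=0.026367
DDUUD: M=73.8346, payoff=9.9628, prob=0.008789
UDUUD: M=93.7450, payoff=27.6831, prob=0.026367
DUUUD: M=93.7450, payoff=27.6831, prob=0.026367
UUUUD: M=119.0246, payoff=0.0000, prob=0.079102
DDDDU: M=64.9700, payoff=0.0000, prob=0.002930
UDDDU: M=82.4900, payoff=9.9628, prob=0.008789
DUDDU: M=73.4161, payoff=9.9628, prob=0.008789
UUDDU: M=93.2137, payoff=27.6831, prob=0.026367
DDUDU: M=65.7128, payoff=9.9628, prob=0.008789
UDUDU: M=83.4331, payoff=27.6831, prob=0.026367
DUUDU: M=83.4331, payoff=27.6831, prob=0.026367
UUUDU: M=105.9319, payoff=0.0000, prob=0.079102
DDDUU: M=65.7128, payoff=9.9628, prob=0.008789
UDDUU: M=83.4331, payoff=27.6831, prob=0.026367
DUDUU: M=83.4331, payoff=27.6831, prob=0.026367
UUDUU: M=105.9319, payoff=0.0000, prob=0.079102
DDUUU: M=83.4331, payoff=27.6831, prob=0.026367
UDUUU: M=105.9319, payoff=0.0000, prob=0.079102
DUUUU: M=105.9319, payoff=0.0000, prob=0.079102
UUUUU: M=134.4978, payoff=0.0000, prob=0.237305
Price = Σ prob·payoff / R^5 = 7.444955 / 1.402552 = 5.3082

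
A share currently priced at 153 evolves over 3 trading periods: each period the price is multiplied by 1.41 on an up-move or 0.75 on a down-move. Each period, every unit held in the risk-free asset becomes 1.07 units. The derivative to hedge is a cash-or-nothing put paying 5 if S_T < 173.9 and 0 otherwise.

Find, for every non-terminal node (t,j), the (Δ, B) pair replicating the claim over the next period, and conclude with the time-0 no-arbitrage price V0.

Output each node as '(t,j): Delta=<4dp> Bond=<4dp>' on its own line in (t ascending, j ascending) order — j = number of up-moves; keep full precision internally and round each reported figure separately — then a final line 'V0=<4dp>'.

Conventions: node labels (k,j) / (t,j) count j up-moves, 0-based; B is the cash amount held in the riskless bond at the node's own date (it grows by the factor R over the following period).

(0,0): Delta=-0.0216 Bond=5.4389
(1,0): Delta=-0.0299 Bond=6.7734
(1,1): Delta=-0.0169 Bond=4.8063
(2,0): Delta=0.0000 Bond=4.6729
(2,1): Delta=-0.0468 Bond=9.9830
(2,2): Delta=0.0000 Bond=0.0000
V0=2.1335

Risk-neutral probability p* = (R−d)/(u−d) = (1.07−0.75)/(1.41−0.75) = 0.4848.
Payoffs at expiry: V(3,0)=5.0000, V(3,1)=5.0000, V(3,2)=0.0000, V(3,3)=0.0000
(2,0): S=86.0625. Δ = (V_up−V_dn)/(S_up−S_dn) = (5.0000−5.0000)/(121.3481−64.5469) = 0.0000. V = [p*·5.0000 + (1−p*)·5.0000]/1.07 = 4.6729. B = V − Δ·S = 4.6729.
(2,1): S=161.7975. Δ = (V_up−V_dn)/(S_up−S_dn) = (0.0000−5.0000)/(228.1345−121.3481) = -0.0468. V = [p*·0.0000 + (1−p*)·5.0000]/1.07 = 2.4073. B = V − Δ·S = 9.9830.
(2,2): S=304.1793. Δ = (V_up−V_dn)/(S_up−S_dn) = (0.0000−0.0000)/(428.8928−228.1345) = 0.0000. V = [p*·0.0000 + (1−p*)·0.0000]/1.07 = 0.0000. B = V − Δ·S = 0.0000.
(1,0): S=114.7500. Δ = (V_up−V_dn)/(S_up−S_dn) = (2.4073−4.6729)/(161.7975−86.0625) = -0.0299. V = [p*·2.4073 + (1−p*)·4.6729]/1.07 = 3.3406. B = V − Δ·S = 6.7734.
(1,1): S=215.7300. Δ = (V_up−V_dn)/(S_up−S_dn) = (0.0000−2.4073)/(304.1793−161.7975) = -0.0169. V = [p*·0.0000 + (1−p*)·2.4073]/1.07 = 1.1590. B = V − Δ·S = 4.8063.
(0,0): S=153.0000. Δ = (V_up−V_dn)/(S_up−S_dn) = (1.1590−3.3406)/(215.7300−114.7500) = -0.0216. V = [p*·1.1590 + (1−p*)·3.3406]/1.07 = 2.1335. B = V − Δ·S = 5.4389.
Verification: the root portfolio costs Δ(0,0)·S0 + B(0,0) = 2.1335, matching V0.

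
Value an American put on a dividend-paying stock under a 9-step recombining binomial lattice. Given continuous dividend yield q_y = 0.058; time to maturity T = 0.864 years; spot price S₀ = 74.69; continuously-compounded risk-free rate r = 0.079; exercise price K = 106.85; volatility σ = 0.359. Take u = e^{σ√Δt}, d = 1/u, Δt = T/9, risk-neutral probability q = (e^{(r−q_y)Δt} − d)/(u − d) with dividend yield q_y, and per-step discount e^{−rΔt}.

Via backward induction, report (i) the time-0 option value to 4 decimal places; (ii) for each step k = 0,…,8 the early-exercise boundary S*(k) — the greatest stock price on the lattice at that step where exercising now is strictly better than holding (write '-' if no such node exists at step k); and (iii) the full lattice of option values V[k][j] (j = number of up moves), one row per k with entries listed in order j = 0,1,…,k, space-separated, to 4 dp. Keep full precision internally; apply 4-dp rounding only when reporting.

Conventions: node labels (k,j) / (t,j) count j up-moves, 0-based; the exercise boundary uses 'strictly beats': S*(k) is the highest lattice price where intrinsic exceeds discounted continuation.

price = 32.7819
boundary = - 66.8275 59.7926 66.8275 74.6900 66.8275 74.6900 83.4776 93.2991
tree:
32.7819
40.0225 25.4964
47.0574 32.4348 18.4214
53.3517 40.0225 24.7696 11.8706
58.9834 47.0574 32.1600 17.1958 6.3188
64.0223 53.3517 40.0225 24.0392 10.0919 2.3521
68.5307 58.9834 47.0574 32.1600 15.6666 4.2430 0.3512
72.5645 64.0223 53.3517 40.0225 23.3724 7.6090 0.6821 0.0000
76.1737 68.5307 58.9834 47.0574 32.1600 13.5509 1.3250 0.0000 0.0000
79.4030 72.5645 64.0223 53.3517 40.0225 23.3724 2.5739 0.0000 0.0000 0.0000

Δt=0.09600  u=1.11765  d=0.89473  q=0.48127  discount=0.99244
step 9 (expiry): payoffs max(K−S,0) = 79.4030 72.5645 64.0223 53.3517 40.0225 23.3724 2.5739 0.0000 0.0000 0.0000
step 8: (k=8,j=0): S=30.6763, K−S=76.1737, hold=75.5368 ⇒ V=76.1737 exercise | (k=8,j=1): S=38.3193, K−S=68.5307, hold=67.9362 ⇒ V=68.5307 exercise | (k=8,j=2): S=47.8666, K−S=58.9834, hold=58.4419 ⇒ V=58.9834 exercise | (k=8,j=3): S=59.7926, K−S=47.0574, hold=46.5821 ⇒ V=47.0574 exercise | (k=8,j=4): S=74.6900, K−S=32.1600, hold=31.7674 ⇒ V=32.1600 exercise | (k=8,j=5): S=93.2991, K−S=13.5509, hold=13.2617 ⇒ V=13.5509 exercise | (k=8,j=6): S=116.5447, K−S=0.0000, hold=1.3250 ⇒ V=1.3250 continue | (k=8,j=7): S=145.5819, K−S=0.0000, hold=0.0000 ⇒ V=0.0000 continue | (k=8,j=8): S=181.8538, K−S=0.0000, hold=0.0000 ⇒ V=0.0000 continue  boundary S*=93.2991
step 7: (k=7,j=0): S=34.2855, K−S=72.5645, hold=71.9476 ⇒ V=72.5645 exercise | (k=7,j=1): S=42.8277, K−S=64.0223, hold=63.4528 ⇒ V=64.0223 exercise | (k=7,j=2): S=53.4983, K−S=53.3517, hold=52.8415 ⇒ V=53.3517 exercise | (k=7,j=3): S=66.8275, K−S=40.0225, hold=39.5863 ⇒ V=40.0225 exercise | (k=7,j=4): S=83.4776, K−S=23.3724, hold=23.0286 ⇒ V=23.3724 exercise | (k=7,j=5): S=104.2761, K−S=2.5739, hold=7.6090 ⇒ V=7.6090 continue | (k=7,j=6): S=130.2566, K−S=0.0000, hold=0.6821 ⇒ V=0.6821 continue | (k=7,j=7): S=162.7102, K−S=0.0000, hold=0.0000 ⇒ V=0.0000 continue  boundary S*=83.4776
step 6: (k=6,j=0): S=38.3193, K−S=68.5307, hold=67.9362 ⇒ V=68.5307 exercise | (k=6,j=1): S=47.8666, K−S=58.9834, hold=58.4419 ⇒ V=58.9834 exercise | (k=6,j=2): S=59.7926, K−S=47.0574, hold=46.5821 ⇒ V=47.0574 exercise | (k=6,j=3): S=74.6900, K−S=32.1600, hold=31.7674 ⇒ V=32.1600 exercise | (k=6,j=4): S=93.2991, K−S=13.5509, hold=15.6666 ⇒ V=15.6666 continue | (k=6,j=5): S=116.5447, K−S=0.0000, hold=4.2430 ⇒ V=4.2430 continue | (k=6,j=6): S=145.5819, K−S=0.0000, hold=0.3512 ⇒ V=0.3512 continue  boundary S*=74.6900
step 5: (k=5,j=0): S=42.8277, K−S=64.0223, hold=63.4528 ⇒ V=64.0223 exercise | (k=5,j=1): S=53.4983, K−S=53.3517, hold=52.8415 ⇒ V=53.3517 exercise | (k=5,j=2): S=66.8275, K−S=40.0225, hold=39.5863 ⇒ V=40.0225 exercise | (k=5,j=3): S=83.4776, K−S=23.3724, hold=24.0392 ⇒ V=24.0392 continue | (k=5,j=4): S=104.2761, K−S=2.5739, hold=10.0919 ⇒ V=10.0919 continue | (k=5,j=5): S=130.2566, K−S=0.0000, hold=2.3521 ⇒ V=2.3521 continue  boundary S*=66.8275
step 4: (k=4,j=0): S=47.8666, K−S=58.9834, hold=58.4419 ⇒ V=58.9834 exercise | (k=4,j=1): S=59.7926, K−S=47.0574, hold=46.5821 ⇒ V=47.0574 exercise | (k=4,j=2): S=74.6900, K−S=32.1600, hold=32.0859 ⇒ V=32.1600 exercise | (k=4,j=3): S=93.2991, K−S=13.5509, hold=17.1958 ⇒ V=17.1958 continue | (k=4,j=4): S=116.5447, K−S=0.0000, hold=6.3188 ⇒ V=6.3188 continue  boundary S*=74.6900
step 3: (k=3,j=0): S=53.4983, K−S=53.3517, hold=52.8415 ⇒ V=53.3517 exercise | (k=3,j=1): S=66.8275, K−S=40.0225, hold=39.5863 ⇒ V=40.0225 exercise | (k=3,j=2): S=83.4776, K−S=23.3724, hold=24.7696 ⇒ V=24.7696 continue | (k=3,j=3): S=104.2761, K−S=2.5739, hold=11.8706 ⇒ V=11.8706 continue  boundary S*=66.8275
step 2: (k=2,j=0): S=59.7926, K−S=47.0574, hold=46.5821 ⇒ V=47.0574 exercise | (k=2,j=1): S=74.6900, K−S=32.1600, hold=32.4348 ⇒ V=32.4348 continue | (k=2,j=2): S=93.2991, K−S=13.5509, hold=18.4214 ⇒ V=18.4214 continue  boundary S*=59.7926
step 1: (k=1,j=0): S=66.8275, K−S=40.0225, hold=39.7176 ⇒ V=40.0225 exercise | (k=1,j=1): S=83.4776, K−S=23.3724, hold=25.4964 ⇒ V=25.4964 continue  boundary S*=66.8275
step 0: (k=0,j=0): S=74.6900, K−S=32.1600, hold=32.7819 ⇒ V=32.7819 continue  boundary S*=-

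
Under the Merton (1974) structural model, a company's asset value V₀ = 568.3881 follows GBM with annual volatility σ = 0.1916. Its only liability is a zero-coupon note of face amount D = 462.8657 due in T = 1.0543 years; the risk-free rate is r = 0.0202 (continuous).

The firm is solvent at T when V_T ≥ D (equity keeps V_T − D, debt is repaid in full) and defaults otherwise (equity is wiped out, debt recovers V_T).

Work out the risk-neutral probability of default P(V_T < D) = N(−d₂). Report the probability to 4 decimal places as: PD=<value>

Work the structural quantities from V₀ = 568.3881 against face 462.8657:
d₁ = [ln(V₀/D) + (r + σ²/2)T] / (σ√T)
   = [ln(568.3881/462.8657) + (0.0202 + 0.5·0.1916²)·1.0543] / (0.1916·√1.0543)
   = [0.205368 + 0.040649] / 0.196733 = 1.250508
d₂ = d₁ − σ√T = 1.250508 − 0.196733 = 1.053774
risk-neutral PD = N(−d₂) = N(-1.053774) = 0.145993

PD=0.1460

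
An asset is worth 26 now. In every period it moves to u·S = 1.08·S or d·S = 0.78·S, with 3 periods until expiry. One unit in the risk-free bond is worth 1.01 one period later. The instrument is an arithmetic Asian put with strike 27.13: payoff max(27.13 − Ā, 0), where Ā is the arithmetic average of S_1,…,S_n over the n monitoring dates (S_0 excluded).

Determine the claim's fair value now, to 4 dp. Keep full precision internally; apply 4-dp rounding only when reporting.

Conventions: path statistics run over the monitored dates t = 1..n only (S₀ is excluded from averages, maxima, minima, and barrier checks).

No-arbitrage gives p* = (R−d)/(u−d) = 0.7667: enumerate every path, weight its payoff by its p*-probability, and discount by R^3.
Enumerate all 2^3 = 8 price paths (U = up ×1.08, D = down ×0.78); each path with k up-moves has probability p*^k·(1−p*)^(3−k).
DDD: Ā=16.1456, payoff=10.9844, prob=0.012704
UDD: Ā=22.3554, payoff=4.7746, prob=0.041741
DUD: Ā=19.7554, payoff=7.3746, prob=0.041741
UUD: Ā=27.3537, payoff=0.0000, prob=0.137148
DDU: Ā=17.7274, payoff=9.4026, prob=0.041741
UDU: Ā=24.5457, payoff=2.5843, prob=0.137148
DUU: Ā=21.9457, payoff=5.1843, prob=0.137148
UUU: Ā=30.3863, payoff=0.0000, prob=0.450630
Price = Σ prob·payoff / R^3 = 2.104587 / 1.030301 = 2.0427

price = 2.0427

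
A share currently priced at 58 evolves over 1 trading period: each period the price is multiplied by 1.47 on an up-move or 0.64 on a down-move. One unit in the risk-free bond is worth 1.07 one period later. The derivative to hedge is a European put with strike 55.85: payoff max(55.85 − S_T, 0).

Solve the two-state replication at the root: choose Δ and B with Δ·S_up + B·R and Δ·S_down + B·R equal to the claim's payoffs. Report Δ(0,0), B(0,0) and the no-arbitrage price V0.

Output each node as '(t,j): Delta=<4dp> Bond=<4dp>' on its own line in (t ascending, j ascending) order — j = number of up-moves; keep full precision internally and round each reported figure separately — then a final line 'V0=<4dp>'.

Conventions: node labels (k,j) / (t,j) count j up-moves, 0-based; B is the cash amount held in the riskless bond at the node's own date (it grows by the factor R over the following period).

Risk-neutral probability p* = (R−d)/(u−d) = (1.07−0.64)/(1.47−0.64) = 0.5181.
Payoffs at expiry: V(1,0)=18.7300, V(1,1)=0.0000
Node (0,0) S=58.0000: V=(p*·0.0000+(1−p*)·18.7300)/1.07=8.4360; Δ=(0.0000−18.7300)/(85.2600−37.1200)=-0.3891; B=V−Δ·S=31.0023
As a check, the time-0 holding Δ(0,0)·S0 + B(0,0) comes to 8.4360 — exactly V0.

(0,0): Delta=-0.3891 Bond=31.0023
V0=8.4360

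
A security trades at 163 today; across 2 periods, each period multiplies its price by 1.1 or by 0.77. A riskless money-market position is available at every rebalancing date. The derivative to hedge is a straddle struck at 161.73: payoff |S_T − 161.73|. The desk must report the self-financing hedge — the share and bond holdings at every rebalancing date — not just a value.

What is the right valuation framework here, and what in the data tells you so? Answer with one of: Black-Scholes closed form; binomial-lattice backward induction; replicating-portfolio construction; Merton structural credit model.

Key observation: the deliverable is the dynamic trading strategy on the 2-step tree (spot 163, moves 1.1 and 0.77), so the valuation must go through the node-by-node replicating-portfolio solve.

framework: replicating-portfolio construction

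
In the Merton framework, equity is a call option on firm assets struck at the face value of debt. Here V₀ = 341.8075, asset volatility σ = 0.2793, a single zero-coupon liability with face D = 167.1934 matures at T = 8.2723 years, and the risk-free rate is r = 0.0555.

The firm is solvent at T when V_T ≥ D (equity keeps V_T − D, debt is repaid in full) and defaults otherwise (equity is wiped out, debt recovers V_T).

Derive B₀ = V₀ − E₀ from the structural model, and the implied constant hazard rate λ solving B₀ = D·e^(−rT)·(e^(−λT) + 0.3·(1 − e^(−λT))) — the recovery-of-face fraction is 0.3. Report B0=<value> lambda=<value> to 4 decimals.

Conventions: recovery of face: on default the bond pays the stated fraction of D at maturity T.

Apply the equity-as-call identities (strike 167.1934, horizon 8.2723 years):
d₁ = [ln(V₀/D) + (r + σ²/2)T] / (σ√T)
   = [ln(341.8075/167.1934) + (0.0555 + 0.5·0.2793²)·8.2723] / (0.2793·√8.2723)
   = [0.715096 + 0.781767] / 0.803312 = 1.863366
d₂ = d₁ − σ√T = 1.863366 − 0.803312 = 1.060055
N(d₁) = 0.968795,  N(d₂) = 0.855440,  e^(−rT) = 0.631844
E₀ = V₀·N(d₁) − D·e^(−rT)·N(d₂)
   = 341.8075·0.968795 − 167.1934·0.631844·0.855440 = 240.772440
B₀ = V₀ − E₀ = 341.8075 − 240.772440 = 101.035060
e^(−λT) = (B₀·e^(rT)/D − 0.3)/(1 − 0.3) = (101.0351·1.582669/167.1934 − 0.3)/0.7 = 0.93772583
λ = −ln(0.93772583)/8.2723 = 0.007773

B0=101.0351 lambda=0.0078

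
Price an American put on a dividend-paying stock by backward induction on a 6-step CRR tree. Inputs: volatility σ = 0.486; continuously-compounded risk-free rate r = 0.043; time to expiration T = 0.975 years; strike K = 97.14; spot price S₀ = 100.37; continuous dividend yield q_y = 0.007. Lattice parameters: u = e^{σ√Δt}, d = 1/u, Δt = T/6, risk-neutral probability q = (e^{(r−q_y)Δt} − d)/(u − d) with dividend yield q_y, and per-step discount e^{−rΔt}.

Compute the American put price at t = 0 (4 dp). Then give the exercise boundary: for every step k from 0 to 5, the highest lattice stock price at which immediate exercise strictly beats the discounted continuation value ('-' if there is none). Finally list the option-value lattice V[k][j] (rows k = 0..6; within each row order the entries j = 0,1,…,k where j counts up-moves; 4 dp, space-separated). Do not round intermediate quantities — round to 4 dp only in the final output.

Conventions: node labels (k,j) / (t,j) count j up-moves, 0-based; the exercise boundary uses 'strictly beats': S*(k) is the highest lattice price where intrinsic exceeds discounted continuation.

Δt=0.16250, u=1.21642, d=0.82208, q=0.46606, disc=e^(-rΔt)=0.99304
k=6 terminal: V=max(K-S,0) → 66.1586 51.2975 29.3078 0.0000 0.0000 0.0000 0.0000
k=5: j=0 S=37.6864 intr=59.4536 cont=58.8201 V=59.4536[EX]; j=1 S=55.7638 intr=41.3762 cont=40.7632 V=41.3762[EX]; j=2 S=82.5126 intr=14.6274 cont=15.5397 V=15.5397[hold]; j=3 S=122.0922 intr=0.0000 cont=0.0000 V=0.0000[hold]; j=4 S=180.6573 intr=0.0000 cont=0.0000 V=0.0000[hold]; j=5 S=267.3150 intr=0.0000 cont=0.0000 V=0.0000[hold]  S*(5)=55.7638
k=4: j=0 S=45.8425 intr=51.2975 cont=50.6732 V=51.2975[EX]; j=1 S=67.8322 intr=29.3078 cont=29.1307 V=29.3078[EX]; j=2 S=100.3700 intr=0.0000 cont=8.2396 V=8.2396[hold]; j=3 S=148.5155 intr=0.0000 cont=0.0000 V=0.0000[hold]; j=4 S=219.7553 intr=0.0000 cont=0.0000 V=0.0000[hold]  S*(4)=67.8322
k=3: j=0 S=55.7638 intr=41.3762 cont=40.7632 V=41.3762[EX]; j=1 S=82.5126 intr=14.6274 cont=19.3531 V=19.3531[hold]; j=2 S=122.0922 intr=0.0000 cont=4.3688 V=4.3688[hold]; j=3 S=180.6573 intr=0.0000 cont=0.0000 V=0.0000[hold]  S*(3)=55.7638
k=2: j=0 S=67.8322 intr=29.3078 cont=30.8956 V=30.8956[hold]; j=1 S=100.3700 intr=0.0000 cont=12.2834 V=12.2834[hold]; j=2 S=148.5155 intr=0.0000 cont=2.3165 V=2.3165[hold]  S*(2)=-
k=1: j=0 S=82.5126 intr=14.6274 cont=22.0665 V=22.0665[hold]; j=1 S=122.0922 intr=0.0000 cont=7.5851 V=7.5851[hold]  S*(1)=-
k=0: j=0 S=100.3700 intr=0.0000 cont=15.2107 V=15.2107[hold]  S*(0)=-

price = 15.2107
boundary = - - - 55.7638 67.8322 55.7638
tree:
15.2107
22.0665 7.5851
30.8956 12.2834 2.3165
41.3762 19.3531 4.3688 0.0000
51.2975 29.3078 8.2396 0.0000 0.0000
59.4536 41.3762 15.5397 0.0000 0.0000 0.0000
66.1586 51.2975 29.3078 0.0000 0.0000 0.0000 0.0000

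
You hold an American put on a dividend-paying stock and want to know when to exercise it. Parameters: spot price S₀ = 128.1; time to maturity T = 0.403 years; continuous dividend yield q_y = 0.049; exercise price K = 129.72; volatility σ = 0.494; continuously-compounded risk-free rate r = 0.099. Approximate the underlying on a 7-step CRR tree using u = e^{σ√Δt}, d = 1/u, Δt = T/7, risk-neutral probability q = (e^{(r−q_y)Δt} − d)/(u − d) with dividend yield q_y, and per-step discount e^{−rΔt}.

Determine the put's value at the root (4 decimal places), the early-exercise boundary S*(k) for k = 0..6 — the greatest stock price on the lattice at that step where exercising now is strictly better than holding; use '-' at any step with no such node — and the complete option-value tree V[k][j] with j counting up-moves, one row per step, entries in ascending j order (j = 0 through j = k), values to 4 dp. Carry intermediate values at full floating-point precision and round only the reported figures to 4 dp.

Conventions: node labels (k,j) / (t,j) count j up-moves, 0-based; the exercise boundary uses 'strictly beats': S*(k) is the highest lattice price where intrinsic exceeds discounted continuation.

price = 15.9776
boundary = - - - 89.7672 79.7334 89.7672 101.0636
tree:
15.9776
22.4500 9.2260
30.5223 14.0592 4.1522
39.9528 20.7707 7.0283 1.1170
49.9866 29.5188 11.6353 2.1710 0.0000
58.8988 39.9528 18.6791 4.2195 0.0000 0.0000
66.8149 49.9866 28.6564 8.2007 0.0000 0.0000 0.0000
73.8461 58.8988 39.9528 15.9384 0.0000 0.0000 0.0000 0.0000

Δt=0.05757, u=1.12584, d=0.88822, q=0.48253, disc=e^(-rΔt)=0.99432
k=7 terminal: V=max(K-S,0) → 73.8461 58.8988 39.9528 15.9384 0.0000 0.0000 0.0000 0.0000
k=6: j=0 S=62.9051 intr=66.8149 cont=66.2548 V=66.8149[EX]; j=1 S=79.7334 intr=49.9866 cont=49.4739 V=49.9866[EX]; j=2 S=101.0636 intr=28.6564 cont=28.2039 V=28.6564[EX]; j=3 S=128.1000 intr=1.6200 cont=8.2007 V=8.2007[hold]; j=4 S=162.3691 intr=0.0000 cont=0.0000 V=0.0000[hold]; j=5 S=205.8059 intr=0.0000 cont=0.0000 V=0.0000[hold]; j=6 S=260.8628 intr=0.0000 cont=0.0000 V=0.0000[hold]  S*(6)=101.0636
k=5: j=0 S=70.8212 intr=58.8988 cont=58.3611 V=58.8988[EX]; j=1 S=89.7672 intr=39.9528 cont=39.4685 V=39.9528[EX]; j=2 S=113.7816 intr=15.9384 cont=18.6791 V=18.6791[hold]; j=3 S=144.2203 intr=0.0000 cont=4.2195 V=4.2195[hold]; j=4 S=182.8019 intr=0.0000 cont=0.0000 V=0.0000[hold]; j=5 S=231.7048 intr=0.0000 cont=0.0000 V=0.0000[hold]  S*(5)=89.7672
k=4: j=0 S=79.7334 intr=49.9866 cont=49.4739 V=49.9866[EX]; j=1 S=101.0636 intr=28.6564 cont=29.5188 V=29.5188[hold]; j=2 S=128.1000 intr=1.6200 cont=11.6353 V=11.6353[hold]; j=3 S=162.3691 intr=0.0000 cont=2.1710 V=2.1710[hold]; j=4 S=205.8059 intr=0.0000 cont=0.0000 V=0.0000[hold]  S*(4)=79.7334
k=3: j=0 S=89.7672 intr=39.9528 cont=39.8822 V=39.9528[EX]; j=1 S=113.7816 intr=15.9384 cont=20.7707 V=20.7707[hold]; j=2 S=144.2203 intr=0.0000 cont=7.0283 V=7.0283[hold]; j=3 S=182.8019 intr=0.0000 cont=1.1170 V=1.1170[hold]  S*(3)=89.7672
k=2: j=0 S=101.0636 intr=28.6564 cont=30.5223 V=30.5223[hold]; j=1 S=128.1000 intr=1.6200 cont=14.0592 V=14.0592[hold]; j=2 S=162.3691 intr=0.0000 cont=4.1522 V=4.1522[hold]  S*(2)=-
k=1: j=0 S=113.7816 intr=15.9384 cont=22.4500 V=22.4500[hold]; j=1 S=144.2203 intr=0.0000 cont=9.2260 V=9.2260[hold]  S*(1)=-
k=0: j=0 S=128.1000 intr=1.6200 cont=15.9776 V=15.9776[hold]  S*(0)=-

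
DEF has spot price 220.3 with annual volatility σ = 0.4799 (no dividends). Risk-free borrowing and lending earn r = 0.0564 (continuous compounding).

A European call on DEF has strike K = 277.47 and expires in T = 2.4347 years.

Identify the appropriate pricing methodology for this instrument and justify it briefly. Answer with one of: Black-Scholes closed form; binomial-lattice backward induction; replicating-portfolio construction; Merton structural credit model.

framework: Black-Scholes closed form

Key observation: the strike-277.47 call on DEF is European-exercise on a continuously-modelled lognormal underlying, so its value is a single closed-form evaluation.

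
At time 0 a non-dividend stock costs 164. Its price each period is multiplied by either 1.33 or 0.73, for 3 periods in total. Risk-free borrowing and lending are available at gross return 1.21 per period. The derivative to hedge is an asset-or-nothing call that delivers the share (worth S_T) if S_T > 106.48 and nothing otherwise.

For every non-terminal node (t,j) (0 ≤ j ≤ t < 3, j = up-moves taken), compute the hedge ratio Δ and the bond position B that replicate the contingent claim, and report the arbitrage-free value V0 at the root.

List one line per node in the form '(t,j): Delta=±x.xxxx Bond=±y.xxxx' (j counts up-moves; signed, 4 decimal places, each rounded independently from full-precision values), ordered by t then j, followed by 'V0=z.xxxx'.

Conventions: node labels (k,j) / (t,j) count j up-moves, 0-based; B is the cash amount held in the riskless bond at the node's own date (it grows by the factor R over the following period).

Under the risk-neutral measure, an up-move has probability p* = (R−d)/(u−d) = 0.8000 and values discount at R = 1.21.
Terminal payoffs: V(3,0)=0.0000, V(3,1)=116.2361, V(3,2)=211.7727, V(3,3)=385.8325
(2,0): S=87.3956. Δ = (V_up−V_dn)/(S_up−S_dn) = (116.2361−0.0000)/(116.2361−63.7988) = 2.2167. V = [p*·116.2361 + (1−p*)·0.0000]/1.21 = 76.8503. B = V − Δ·S = -116.8766.
(2,1): S=159.2276. Δ = (V_up−V_dn)/(S_up−S_dn) = (211.7727−116.2361)/(211.7727−116.2361) = 1.0000. V = [p*·211.7727 + (1−p*)·116.2361]/1.21 = 159.2276. B = V − Δ·S = 0.0000.
(2,2): S=290.0996. Δ = (V_up−V_dn)/(S_up−S_dn) = (385.8325−211.7727)/(385.8325−211.7727) = 1.0000. V = [p*·385.8325 + (1−p*)·211.7727]/1.21 = 290.0996. B = V − Δ·S = 0.0000.
(1,0): S=119.7200. Δ = (V_up−V_dn)/(S_up−S_dn) = (159.2276−76.8503)/(159.2276−87.3956) = 1.1468. V = [p*·159.2276 + (1−p*)·76.8503]/1.21 = 117.9770. B = V − Δ·S = -19.3184.
(1,1): S=218.1200. Δ = (V_up−V_dn)/(S_up−S_dn) = (290.0996−159.2276)/(290.0996−159.2276) = 1.0000. V = [p*·290.0996 + (1−p*)·159.2276]/1.21 = 218.1200. B = V − Δ·S = 0.0000.
(0,0): S=164.0000. Δ = (V_up−V_dn)/(S_up−S_dn) = (218.1200−117.9770)/(218.1200−119.7200) = 1.0177. V = [p*·218.1200 + (1−p*)·117.9770]/1.21 = 163.7119. B = V − Δ·S = -3.1931.
Sanity check at the root: Δ(0,0)·S0 + B(0,0) reproduces V0 = 163.7119.

(0,0): Delta=1.0177 Bond=-3.1931
(1,0): Delta=1.1468 Bond=-19.3184
(1,1): Delta=1.0000 Bond=0.0000
(2,0): Delta=2.2167 Bond=-116.8766
(2,1): Delta=1.0000 Bond=0.0000
(2,2): Delta=1.0000 Bond=0.0000
V0=163.7119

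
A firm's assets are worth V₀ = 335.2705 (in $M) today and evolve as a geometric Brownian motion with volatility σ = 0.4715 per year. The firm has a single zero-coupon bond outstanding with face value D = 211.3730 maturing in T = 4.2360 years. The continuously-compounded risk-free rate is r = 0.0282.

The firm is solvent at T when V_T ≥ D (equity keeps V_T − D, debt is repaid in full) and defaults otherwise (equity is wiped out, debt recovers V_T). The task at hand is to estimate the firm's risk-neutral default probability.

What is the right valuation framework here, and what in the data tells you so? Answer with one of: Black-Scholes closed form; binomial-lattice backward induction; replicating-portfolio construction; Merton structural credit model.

framework: Merton structural credit model

Key observation: with the firm-asset dynamics (V₀ = 335.2705) and a single zero-coupon liability of face 211.3730 given, debt value, spread, and default probability all derive from the option view of the balance sheet.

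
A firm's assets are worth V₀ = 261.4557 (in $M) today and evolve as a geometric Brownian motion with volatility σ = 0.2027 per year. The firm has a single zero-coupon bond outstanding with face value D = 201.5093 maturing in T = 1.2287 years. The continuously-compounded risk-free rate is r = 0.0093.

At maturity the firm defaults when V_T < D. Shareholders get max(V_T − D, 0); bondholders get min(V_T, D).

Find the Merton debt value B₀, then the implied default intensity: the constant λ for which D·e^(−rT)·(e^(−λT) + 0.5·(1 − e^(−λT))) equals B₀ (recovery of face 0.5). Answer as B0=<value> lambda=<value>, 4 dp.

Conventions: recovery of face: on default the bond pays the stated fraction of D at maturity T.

Work the structural quantities from V₀ = 261.4557 against face 201.5093:
d₁ = [ln(V₀/D) + (r + σ²/2)T] / (σ√T)
   = [ln(261.4557/201.5093) + (0.0093 + 0.5·0.2027²)·1.2287] / (0.2027·√1.2287)
   = [0.260429 + 0.036669] / 0.224686 = 1.322280
d₂ = d₁ − σ√T = 1.322280 − 0.224686 = 1.097593
N(d₁) = 0.906963,  N(d₂) = 0.863809,  e^(−rT) = 0.988638
E₀ = V₀·N(d₁) − D·e^(−rT)·N(d₂)
   = 261.4557·0.906963 − 201.5093·0.988638·0.863809 = 65.042684
B₀ = V₀ − E₀ = 261.4557 − 65.042684 = 196.413016
e^(−λT) = (B₀·e^(rT)/D − 0.5)/(1 − 0.5) = (196.4130·1.011492/201.5093 − 0.5)/0.5 = 0.97182230
λ = −ln(0.97182230)/1.2287 = 0.023262

B0=196.4130 lambda=0.0233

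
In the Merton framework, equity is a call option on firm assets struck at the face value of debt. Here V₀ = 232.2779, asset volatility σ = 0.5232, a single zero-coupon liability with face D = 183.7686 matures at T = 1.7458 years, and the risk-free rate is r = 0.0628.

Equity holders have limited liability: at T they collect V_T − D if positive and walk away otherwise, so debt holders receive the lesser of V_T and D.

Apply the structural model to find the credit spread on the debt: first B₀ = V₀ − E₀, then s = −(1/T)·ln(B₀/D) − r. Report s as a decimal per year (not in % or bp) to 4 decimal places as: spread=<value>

Work the structural quantities from V₀ = 232.2779 against face 183.7686:
d₁ = [ln(V₀/D) + (r + σ²/2)T] / (σ√T)
   = [ln(232.2779/183.7686) + (0.0628 + 0.5·0.5232²)·1.7458] / (0.5232·√1.7458)
   = [0.234257 + 0.348582] / 0.691297 = 0.843110
d₂ = d₁ − σ√T = 0.843110 − 0.691297 = 0.151812
N(d₁) = 0.800416,  N(d₂) = 0.560332,  e^(−rT) = 0.896160
E₀ = V₀·N(d₁) − D·e^(−rT)·N(d₂)
   = 232.2779·0.800416 − 183.7686·0.896160·0.560332 = 93.640094
B₀ = V₀ − E₀ = 232.2779 − 93.640094 = 138.637806
spread = −(1/T)·ln(B₀/D) − r = −(1/1.7458)·ln(138.637806/183.7686) − 0.0628 = 0.09862315

spread=0.0986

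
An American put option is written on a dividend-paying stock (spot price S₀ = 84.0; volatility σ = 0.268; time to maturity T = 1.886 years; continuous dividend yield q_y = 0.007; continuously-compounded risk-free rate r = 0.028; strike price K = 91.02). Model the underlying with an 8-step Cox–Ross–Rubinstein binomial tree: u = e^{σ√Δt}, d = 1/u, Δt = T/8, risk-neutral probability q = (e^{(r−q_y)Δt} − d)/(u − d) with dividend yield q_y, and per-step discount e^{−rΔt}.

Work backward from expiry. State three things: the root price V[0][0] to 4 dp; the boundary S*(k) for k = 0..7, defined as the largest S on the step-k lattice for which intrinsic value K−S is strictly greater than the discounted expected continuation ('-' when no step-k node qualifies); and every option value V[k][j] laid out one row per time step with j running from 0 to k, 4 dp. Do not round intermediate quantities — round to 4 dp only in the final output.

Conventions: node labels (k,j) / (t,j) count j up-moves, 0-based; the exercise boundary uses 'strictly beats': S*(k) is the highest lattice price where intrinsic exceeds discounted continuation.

Δt=0.23575  u=1.13897  d=0.87799  q=0.48653  discount=0.99342
step 8 (expiry): payoffs max(K−S,0) = 61.3595 52.5428 41.1052 26.2679 7.0200 0.0000 0.0000 0.0000 0.0000
step 7: (k=7,j=0): S=33.7825, K−S=57.2375, hold=56.6944 ⇒ V=57.2375 exercise | (k=7,j=1): S=43.8245, K−S=47.1955, hold=46.6690 ⇒ V=47.1955 exercise | (k=7,j=2): S=56.8515, K−S=34.1685, hold=33.6634 ⇒ V=34.1685 exercise | (k=7,j=3): S=73.7508, K−S=17.2692, hold=16.7920 ⇒ V=17.2692 exercise | (k=7,j=4): S=95.6735, K−S=0.0000, hold=3.5808 ⇒ V=3.5808 continue | (k=7,j=5): S=124.1129, K−S=0.0000, hold=0.0000 ⇒ V=0.0000 continue | (k=7,j=6): S=161.0060, K−S=0.0000, hold=0.0000 ⇒ V=0.0000 continue | (k=7,j=7): S=208.8657, K−S=0.0000, hold=0.0000 ⇒ V=0.0000 continue  boundary S*=73.7508
step 6: (k=6,j=0): S=38.4772, K−S=52.5428, hold=52.0074 ⇒ V=52.5428 exercise | (k=6,j=1): S=49.9148, K−S=41.1052, hold=40.5887 ⇒ V=41.1052 exercise | (k=6,j=2): S=64.7521, K−S=26.2679, hold=25.7758 ⇒ V=26.2679 exercise | (k=6,j=3): S=84.0000, K−S=7.0200, hold=10.5396 ⇒ V=10.5396 continue | (k=6,j=4): S=108.9694, K−S=0.0000, hold=1.8266 ⇒ V=1.8266 continue | (k=6,j=5): S=141.3610, K−S=0.0000, hold=0.0000 ⇒ V=0.0000 continue | (k=6,j=6): S=183.3811, K−S=0.0000, hold=0.0000 ⇒ V=0.0000 continue  boundary S*=64.7521
step 5: (k=5,j=0): S=43.8245, K−S=47.1955, hold=46.6690 ⇒ V=47.1955 exercise | (k=5,j=1): S=56.8515, K−S=34.1685, hold=33.6634 ⇒ V=34.1685 exercise | (k=5,j=2): S=73.7508, K−S=17.2692, hold=18.4931 ⇒ V=18.4931 continue | (k=5,j=3): S=95.6735, K−S=0.0000, hold=6.2590 ⇒ V=6.2590 continue | (k=5,j=4): S=124.1129, K−S=0.0000, hold=0.9317 ⇒ V=0.9317 continue | (k=5,j=5): S=161.0060, K−S=0.0000, hold=0.0000 ⇒ V=0.0000 continue  boundary S*=56.8515
step 4: (k=4,j=0): S=49.9148, K−S=41.1052, hold=40.5887 ⇒ V=41.1052 exercise | (k=4,j=1): S=64.7521, K−S=26.2679, hold=26.3673 ⇒ V=26.3673 continue | (k=4,j=2): S=84.0000, K−S=7.0200, hold=12.4583 ⇒ V=12.4583 continue | (k=4,j=3): S=108.9694, K−S=0.0000, hold=3.6430 ⇒ V=3.6430 continue | (k=4,j=4): S=141.3610, K−S=0.0000, hold=0.4753 ⇒ V=0.4753 continue  boundary S*=49.9148
step 3: (k=3,j=0): S=56.8515, K−S=34.1685, hold=33.7115 ⇒ V=34.1685 exercise | (k=3,j=1): S=73.7508, K−S=17.2692, hold=19.4712 ⇒ V=19.4712 continue | (k=3,j=2): S=95.6735, K−S=0.0000, hold=8.1156 ⇒ V=8.1156 continue | (k=3,j=3): S=124.1129, K−S=0.0000, hold=2.0879 ⇒ V=2.0879 continue  boundary S*=56.8515
step 2: (k=2,j=0): S=64.7521, K−S=26.2679, hold=26.8401 ⇒ V=26.8401 continue | (k=2,j=1): S=84.0000, K−S=7.0200, hold=13.8546 ⇒ V=13.8546 continue | (k=2,j=2): S=108.9694, K−S=0.0000, hold=5.1489 ⇒ V=5.1489 continue  boundary S*=-
step 1: (k=1,j=0): S=73.7508, K−S=17.2692, hold=20.3872 ⇒ V=20.3872 continue | (k=1,j=1): S=95.6735, K−S=0.0000, hold=9.5557 ⇒ V=9.5557 continue  boundary S*=-
step 0: (k=0,j=0): S=84.0000, K−S=7.0200, hold=15.0179 ⇒ V=15.0179 continue  boundary S*=-

price = 15.0179
boundary = - - - 56.8515 49.9148 56.8515 64.7521 73.7508
tree:
15.0179
20.3872 9.5557
26.8401 13.8546 5.1489
34.1685 19.4712 8.1156 2.0879
41.1052 26.3673 12.4583 3.6430 0.4753
47.1955 34.1685 18.4931 6.2590 0.9317 0.0000
52.5428 41.1052 26.2679 10.5396 1.8266 0.0000 0.0000
57.2375 47.1955 34.1685 17.2692 3.5808 0.0000 0.0000 0.0000
61.3595 52.5428 41.1052 26.2679 7.0200 0.0000 0.0000 0.0000 0.0000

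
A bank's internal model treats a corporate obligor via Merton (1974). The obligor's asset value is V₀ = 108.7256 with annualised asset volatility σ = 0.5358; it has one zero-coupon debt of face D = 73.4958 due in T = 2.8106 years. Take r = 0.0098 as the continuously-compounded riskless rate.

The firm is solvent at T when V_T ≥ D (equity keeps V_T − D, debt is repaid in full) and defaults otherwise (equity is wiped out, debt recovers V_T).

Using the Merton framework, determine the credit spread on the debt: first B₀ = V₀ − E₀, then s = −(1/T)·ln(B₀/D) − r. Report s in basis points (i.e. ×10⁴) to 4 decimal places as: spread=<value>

spread=881.5447

Work the structural quantities from V₀ = 108.7256 against face 73.4958:
d₁ = [ln(V₀/D) + (r + σ²/2)T] / (σ√T)
   = [ln(108.7256/73.4958) + (0.0098 + 0.5·0.5358²)·2.8106] / (0.5358·√2.8106)
   = [0.391599 + 0.430980] / 0.898260 = 0.915746
d₂ = d₁ − σ√T = 0.915746 − 0.898260 = 0.017486
N(d₁) = 0.820100,  N(d₂) = 0.506976,  e^(−rT) = 0.972832
E₀ = V₀·N(d₁) − D·e^(−rT)·N(d₂)
   = 108.7256·0.820100 − 73.4958·0.972832·0.506976 = 52.917589
B₀ = V₀ − E₀ = 108.7256 − 52.917589 = 55.808011
spread = −(1/T)·ln(B₀/D) − r = −(1/2.8106)·ln(55.808011/73.4958) − 0.0098 = 0.08815447
in basis points: 0.08815447 × 10⁴ = 881.5447 bp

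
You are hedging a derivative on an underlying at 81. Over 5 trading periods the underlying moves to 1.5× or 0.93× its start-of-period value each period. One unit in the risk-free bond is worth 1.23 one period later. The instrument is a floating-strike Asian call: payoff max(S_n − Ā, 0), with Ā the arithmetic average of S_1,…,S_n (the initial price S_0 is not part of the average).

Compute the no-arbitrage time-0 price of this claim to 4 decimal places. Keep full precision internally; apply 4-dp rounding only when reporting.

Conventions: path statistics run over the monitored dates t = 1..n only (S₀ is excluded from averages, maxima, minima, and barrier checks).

price = 25.4993

No-arbitrage gives p* = (R−d)/(u−d) = 0.5263: enumerate every path, weight its payoff by its p*-probability, and discount by R^5.
Enumerate all 2^5 = 32 price paths (U = up ×1.5, D = down ×0.93); each path with k up-moves has probability p*^k·(1−p*)^(5−k).
DDDDD: Ā=65.4966, payoff=0.0000, prob=0.023848
UDDDD: Ā=105.6396, payoff=0.0000, prob=0.026497
DUDDD: Ā=96.4056, payoff=0.0000, prob=0.026497
UUDDD: Ā=155.4929, payoff=0.0000, prob=0.029441
DDUDD: Ā=87.8180, payoff=3.0703, prob=0.026497
UDUDD: Ā=141.6419, payoff=4.9521, prob=0.029441
DUUDD: Ā=132.4079, payoff=14.1861, prob=0.029441
UUUDD: Ā=213.5612, payoff=22.8809, prob=0.032713
DDDUD: Ā=79.8315, payoff=11.0568, prob=0.026497
UDDUD: Ā=128.7605, payoff=17.8336, prob=0.029441
DUDUD: Ā=119.5265, payoff=27.0676, prob=0.029441
UUDUD: Ā=192.7847, payoff=43.6574, prob=0.032713
DDUUD: Ā=110.9389, payoff=35.6552, prob=0.029441
UDUUD: Ā=178.9337, payoff=57.5084, prob=0.032713
DUUUD: Ā=169.6997, payoff=66.7424, prob=0.032713
UUUUD: Ā=273.7091, payoff=107.6490, prob=0.036347
DDDDU: Ā=72.4041, payoff=18.4842, prob=0.026497
UDDDU: Ā=116.7808, payoff=29.8133, prob=0.029441
DUDDU: Ā=107.5468, payoff=39.0473, prob=0.029441
UUDDU: Ā=173.4625, payoff=62.9795, prob=0.032713
DDUDU: Ā=98.9591, payoff=47.6349, prob=0.029441
UDUDU: Ā=159.6115, payoff=76.8305, prob=0.032713
DUUDU: Ā=150.3775, payoff=86.0645, prob=0.032713
UUUDU: Ā=242.5444, payoff=138.8137, prob=0.036347
DDDUU: Ā=90.9727, payoff=55.6214, prob=0.029441
UDDUU: Ā=146.7301, payoff=89.7120, prob=0.032713
DUDUU: Ā=137.4961, payoff=98.9460, prob=0.032713
UUDUU: Ā=221.7679, payoff=159.5902, prob=0.036347
DDUUU: Ā=128.9085, payoff=107.5336, prob=0.032713
UDUUU: Ā=207.9169, payoff=173.4412, prob=0.036347
DUUUU: Ā=198.6829, payoff=182.6753, prob=0.036347
UUUUU: Ā=320.4563, payoff=294.6375, prob=0.040386
Price = Σ prob·payoff / R^5 = 71.788311 / 2.815306 = 25.4993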